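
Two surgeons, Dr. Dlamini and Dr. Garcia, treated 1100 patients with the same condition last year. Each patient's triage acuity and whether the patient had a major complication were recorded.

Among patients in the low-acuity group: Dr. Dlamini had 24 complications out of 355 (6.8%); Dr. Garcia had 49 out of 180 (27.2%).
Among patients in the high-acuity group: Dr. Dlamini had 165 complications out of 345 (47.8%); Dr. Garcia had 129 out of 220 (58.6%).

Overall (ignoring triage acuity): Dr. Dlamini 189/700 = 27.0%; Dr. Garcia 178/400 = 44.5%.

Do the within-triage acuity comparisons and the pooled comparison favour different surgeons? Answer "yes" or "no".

no

Within each triage acuity level (low-acuity 6.8% vs 27.2%; high-acuity 47.8% vs 58.6%), Dr. Dlamini has the lower rate every time. Pooled: 27.0% vs 44.5% — Dr. Dlamini has the lower rate overall. They agree.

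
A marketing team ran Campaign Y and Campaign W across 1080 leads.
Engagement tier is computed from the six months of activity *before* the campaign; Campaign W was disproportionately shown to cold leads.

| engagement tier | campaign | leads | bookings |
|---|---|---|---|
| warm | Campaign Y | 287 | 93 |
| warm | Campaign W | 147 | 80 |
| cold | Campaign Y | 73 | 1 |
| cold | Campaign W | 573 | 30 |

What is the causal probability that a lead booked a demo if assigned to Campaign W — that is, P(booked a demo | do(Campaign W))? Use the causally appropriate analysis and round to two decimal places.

0.25

Within every engagement tier level Campaign W has the higher rate, yet pooled Campaign Y does — Simpson's reversal.
Here engagement tier is a common cause — it drives both which campaign a case falls under and the outcome. The crude comparison mixes populations; the stratum-specific rates are the causally relevant ones.
Standardising Campaign W to the population engagement tier mix: 0.402·80/147 + 0.598·30/573 = 0.250.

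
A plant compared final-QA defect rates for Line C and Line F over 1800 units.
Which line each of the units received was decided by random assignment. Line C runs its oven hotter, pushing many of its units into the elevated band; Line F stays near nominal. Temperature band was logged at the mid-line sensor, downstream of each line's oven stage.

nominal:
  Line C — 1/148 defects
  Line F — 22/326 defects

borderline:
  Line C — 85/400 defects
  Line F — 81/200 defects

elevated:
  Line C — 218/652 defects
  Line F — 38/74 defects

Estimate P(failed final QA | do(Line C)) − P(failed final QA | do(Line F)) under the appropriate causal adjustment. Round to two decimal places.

+0.02

In-process temperature band is downstream of the line. One should not condition on a consequence of treatment, so the overall rates are the right comparison.
The causal difference is the pooled difference: 0.253 − 0.235 = +0.018.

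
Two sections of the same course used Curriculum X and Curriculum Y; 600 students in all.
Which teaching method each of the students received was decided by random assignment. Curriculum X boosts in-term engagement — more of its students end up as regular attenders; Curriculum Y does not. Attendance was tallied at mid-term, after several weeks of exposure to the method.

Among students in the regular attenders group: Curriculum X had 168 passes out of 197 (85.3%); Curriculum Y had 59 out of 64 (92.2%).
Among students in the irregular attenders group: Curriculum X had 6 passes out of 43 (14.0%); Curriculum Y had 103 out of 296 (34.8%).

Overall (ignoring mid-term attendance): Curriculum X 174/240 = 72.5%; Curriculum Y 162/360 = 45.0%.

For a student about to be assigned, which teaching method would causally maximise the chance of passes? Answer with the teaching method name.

Because the teaching method influences mid-term attendance, mid-term attendance is a post-treatment mediator, not a confounder. Stratifying on it would bias the estimate; the causal effect is the crude pooled difference.
Pooled: Curriculum X 72.5% vs Curriculum Y 45.0%; Curriculum X is higher overall.

Curriculum X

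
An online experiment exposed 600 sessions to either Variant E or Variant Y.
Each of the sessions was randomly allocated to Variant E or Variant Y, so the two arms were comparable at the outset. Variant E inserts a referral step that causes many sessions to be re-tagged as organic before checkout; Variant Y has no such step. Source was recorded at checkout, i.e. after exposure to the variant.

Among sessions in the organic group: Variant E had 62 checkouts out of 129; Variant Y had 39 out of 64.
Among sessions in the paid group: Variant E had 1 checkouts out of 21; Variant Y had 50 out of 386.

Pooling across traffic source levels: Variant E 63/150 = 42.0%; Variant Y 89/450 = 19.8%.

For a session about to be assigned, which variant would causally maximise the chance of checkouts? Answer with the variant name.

Variant E

Because the variant influences traffic source, traffic source is a post-treatment mediator, not a confounder. Stratifying on it would bias the estimate; the causal effect is the crude pooled difference.
Pooled: Variant E 42.0% vs Variant Y 19.8%; Variant E is higher overall.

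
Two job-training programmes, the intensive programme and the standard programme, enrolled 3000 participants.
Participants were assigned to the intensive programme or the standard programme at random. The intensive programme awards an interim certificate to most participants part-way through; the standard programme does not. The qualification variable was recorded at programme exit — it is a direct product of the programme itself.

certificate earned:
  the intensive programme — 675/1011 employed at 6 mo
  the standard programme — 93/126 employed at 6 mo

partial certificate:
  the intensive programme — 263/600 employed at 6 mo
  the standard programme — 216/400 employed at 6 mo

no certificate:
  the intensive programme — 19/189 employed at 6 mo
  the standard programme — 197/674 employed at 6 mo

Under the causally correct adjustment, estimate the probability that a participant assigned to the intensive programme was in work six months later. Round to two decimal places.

The stratified and pooled comparisons disagree (the standard programme wins within each qualification attained during the programme; the intensive programme wins overall), so the answer turns on the causal role of qualification attained during the programme.
Qualification attained during the programme is recorded after the programme and is itself shifted by it — it sits on the causal path from programme to outcome. Conditioning on a mediator would strip out part of the effect we want; the pooled comparison gives the total causal effect.
So P(outcome | do(the intensive programme)) is just the pooled rate for the intensive programme: 957/1800 = 0.532.

0.53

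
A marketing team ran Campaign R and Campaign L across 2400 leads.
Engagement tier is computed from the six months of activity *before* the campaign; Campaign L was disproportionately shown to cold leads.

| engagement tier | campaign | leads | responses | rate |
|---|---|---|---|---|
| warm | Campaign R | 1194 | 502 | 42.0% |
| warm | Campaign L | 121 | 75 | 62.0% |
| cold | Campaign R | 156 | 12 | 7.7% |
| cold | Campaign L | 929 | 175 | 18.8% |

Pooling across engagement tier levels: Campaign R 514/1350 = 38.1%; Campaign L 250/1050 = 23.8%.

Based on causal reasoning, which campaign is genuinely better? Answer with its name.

Campaign L

Here engagement tier is a common cause — it drives both which campaign a case falls under and the outcome. The crude comparison mixes populations; the stratum-specific rates are the causally relevant ones.
Within each level — warm: 42.0% vs 62.0%; cold: 7.7% vs 18.8% — Campaign L is higher every time.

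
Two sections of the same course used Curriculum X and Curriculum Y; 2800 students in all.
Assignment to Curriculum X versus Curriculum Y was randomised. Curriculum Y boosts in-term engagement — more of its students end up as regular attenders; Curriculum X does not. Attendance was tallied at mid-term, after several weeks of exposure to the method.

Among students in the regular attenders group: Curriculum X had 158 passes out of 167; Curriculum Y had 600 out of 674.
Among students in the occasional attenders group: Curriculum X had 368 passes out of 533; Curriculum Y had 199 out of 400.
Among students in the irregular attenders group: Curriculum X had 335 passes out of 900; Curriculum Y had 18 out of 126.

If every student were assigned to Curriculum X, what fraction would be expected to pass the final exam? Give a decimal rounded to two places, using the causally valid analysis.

0.54

Curriculum X is higher inside every mid-term attendance stratum but Curriculum Y is higher in aggregate. Whether to stratify depends on how mid-term attendance relates to the teaching method.
The distribution of mid-term attendance is itself part of what the teaching method does — it is an intermediate outcome. Holding it fixed would remove that part of the effect; the total effect is the pooled difference.
So P(outcome | do(Curriculum X)) is just the pooled rate for Curriculum X: 861/1600 = 0.538.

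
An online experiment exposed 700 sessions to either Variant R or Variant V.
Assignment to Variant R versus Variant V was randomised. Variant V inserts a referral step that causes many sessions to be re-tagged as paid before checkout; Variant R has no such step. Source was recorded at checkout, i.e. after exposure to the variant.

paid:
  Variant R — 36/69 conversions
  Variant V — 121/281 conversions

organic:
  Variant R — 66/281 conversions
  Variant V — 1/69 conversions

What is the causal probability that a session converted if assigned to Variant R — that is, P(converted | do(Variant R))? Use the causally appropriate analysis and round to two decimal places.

0.29

Variant R is higher inside every traffic source stratum but Variant V is higher in aggregate. Whether to stratify depends on how traffic source relates to the variant.
Traffic source is recorded after the variant and is itself shifted by it — it sits on the causal path from variant to outcome. Conditioning on a mediator would strip out part of the effect we want; the pooled comparison gives the total causal effect.
So P(outcome | do(Variant R)) is just the pooled rate for Variant R: 102/350 = 0.291.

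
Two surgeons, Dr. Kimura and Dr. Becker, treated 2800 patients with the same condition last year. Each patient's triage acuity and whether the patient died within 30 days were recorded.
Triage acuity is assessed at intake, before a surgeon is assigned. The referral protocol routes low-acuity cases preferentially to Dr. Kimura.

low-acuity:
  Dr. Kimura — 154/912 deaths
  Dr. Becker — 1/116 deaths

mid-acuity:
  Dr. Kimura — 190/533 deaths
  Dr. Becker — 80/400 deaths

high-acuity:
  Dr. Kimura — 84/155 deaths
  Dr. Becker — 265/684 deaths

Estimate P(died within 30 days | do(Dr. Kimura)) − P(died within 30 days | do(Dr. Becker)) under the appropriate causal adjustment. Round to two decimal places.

Within every triage acuity level Dr. Becker has the lower rate, yet pooled Dr. Kimura does — Simpson's reversal.
Triage acuity differs across surgeons for reasons unrelated to any effect of the surgeon itself, and it separately predicts the outcome — a classic confounder. We must compare within triage acuity levels.
Adjusting over the population distribution of triage acuity: 0.367·(0.169−0.009) + 0.333·(0.356−0.200) + 0.300·(0.542−0.387) = +0.157.

+0.16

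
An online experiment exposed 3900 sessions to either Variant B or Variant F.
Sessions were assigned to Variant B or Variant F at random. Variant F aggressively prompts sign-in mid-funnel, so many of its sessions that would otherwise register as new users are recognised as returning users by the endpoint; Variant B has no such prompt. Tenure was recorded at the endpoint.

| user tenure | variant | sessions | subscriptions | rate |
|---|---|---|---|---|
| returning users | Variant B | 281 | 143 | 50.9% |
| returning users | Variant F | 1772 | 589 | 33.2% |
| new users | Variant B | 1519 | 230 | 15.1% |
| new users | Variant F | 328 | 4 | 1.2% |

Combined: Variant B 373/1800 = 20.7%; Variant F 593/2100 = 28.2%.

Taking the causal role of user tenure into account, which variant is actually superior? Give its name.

The user tenure-specific comparison favours Variant B throughout, but the pooled figures favour Variant F. The question is whether to condition on user tenure.
Because the variant influences user tenure, user tenure is a post-treatment mediator, not a confounder. Stratifying on it would bias the estimate; the causal effect is the crude pooled difference.
Pooled: Variant B 20.7% vs Variant F 28.2%; Variant F is higher overall.

Variant F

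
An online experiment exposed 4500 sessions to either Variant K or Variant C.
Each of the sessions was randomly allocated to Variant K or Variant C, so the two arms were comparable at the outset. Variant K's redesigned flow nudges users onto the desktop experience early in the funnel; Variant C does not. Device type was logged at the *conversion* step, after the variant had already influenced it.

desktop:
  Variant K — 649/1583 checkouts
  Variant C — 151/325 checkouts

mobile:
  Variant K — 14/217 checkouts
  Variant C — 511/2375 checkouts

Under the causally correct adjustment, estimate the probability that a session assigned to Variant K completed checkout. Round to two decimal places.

The device type-specific comparison favours Variant C throughout, but the pooled figures favour Variant K. The question is whether to condition on device type.
The distribution of device type is itself part of what the variant does — it is an intermediate outcome. Holding it fixed would remove that part of the effect; the total effect is the pooled difference.
So P(outcome | do(Variant K)) is just the pooled rate for Variant K: 663/1800 = 0.368.

0.37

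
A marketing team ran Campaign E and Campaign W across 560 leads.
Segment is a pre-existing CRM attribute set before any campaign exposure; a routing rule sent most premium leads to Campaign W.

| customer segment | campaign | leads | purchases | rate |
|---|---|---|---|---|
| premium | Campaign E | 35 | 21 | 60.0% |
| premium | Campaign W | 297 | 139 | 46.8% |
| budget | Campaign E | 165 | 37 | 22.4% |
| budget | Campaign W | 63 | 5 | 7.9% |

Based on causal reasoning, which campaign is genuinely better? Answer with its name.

Campaign E

The stratified and pooled comparisons disagree (Campaign E wins within each customer segment; Campaign W wins overall), so the answer turns on the causal role of customer segment.
Since customer segment is a pre-existing factor (not a product of the campaign) and it affects the outcome on its own, it is a confounder. The stratified rates, not the pooled rate, identify the causal effect.
Within each level — premium: 60.0% vs 46.8%; budget: 22.4% vs 7.9% — Campaign E is higher every time.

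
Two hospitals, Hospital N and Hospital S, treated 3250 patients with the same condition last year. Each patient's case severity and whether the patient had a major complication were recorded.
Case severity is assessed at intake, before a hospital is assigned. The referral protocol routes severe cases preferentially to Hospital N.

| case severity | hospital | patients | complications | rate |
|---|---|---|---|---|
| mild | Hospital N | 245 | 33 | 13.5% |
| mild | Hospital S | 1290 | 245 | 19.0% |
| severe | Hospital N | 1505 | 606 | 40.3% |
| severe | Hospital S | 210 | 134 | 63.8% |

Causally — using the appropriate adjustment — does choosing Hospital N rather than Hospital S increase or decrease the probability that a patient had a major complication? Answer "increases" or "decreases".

decreases

Case severity satisfies the back-door criterion: it is not a descendant of the hospital, and it blocks the spurious path from hospital to outcome. Adjusting for it (i.e., using the within-case severity rates) gives the causal effect.
Within each level — mild: 13.5% vs 19.0%; severe: 40.3% vs 63.8% — Hospital N is lower every time.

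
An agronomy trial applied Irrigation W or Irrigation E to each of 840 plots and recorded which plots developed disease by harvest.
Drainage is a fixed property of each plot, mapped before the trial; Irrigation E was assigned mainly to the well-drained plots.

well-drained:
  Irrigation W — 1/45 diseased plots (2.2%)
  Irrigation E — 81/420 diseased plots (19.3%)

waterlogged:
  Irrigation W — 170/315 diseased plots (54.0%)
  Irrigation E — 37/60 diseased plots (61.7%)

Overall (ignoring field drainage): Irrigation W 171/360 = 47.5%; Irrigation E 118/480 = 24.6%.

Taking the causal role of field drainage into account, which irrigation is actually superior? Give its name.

Field drainage differs across irrigations for reasons unrelated to any effect of the irrigation itself, and it separately predicts the outcome — a classic confounder. We must compare within field drainage levels.
Within each level — well-drained: 2.2% vs 19.3%; waterlogged: 54.0% vs 61.7% — Irrigation W is lower every time.

Irrigation W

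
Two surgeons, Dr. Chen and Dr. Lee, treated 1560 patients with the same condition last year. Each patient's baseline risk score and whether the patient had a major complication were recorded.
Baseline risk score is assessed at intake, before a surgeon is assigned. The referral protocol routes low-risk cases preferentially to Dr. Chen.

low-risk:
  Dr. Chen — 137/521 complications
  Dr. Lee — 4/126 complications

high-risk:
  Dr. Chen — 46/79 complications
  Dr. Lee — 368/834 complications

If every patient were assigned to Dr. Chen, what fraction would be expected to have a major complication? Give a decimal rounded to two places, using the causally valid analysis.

The baseline risk score-specific comparison favours Dr. Lee throughout, but the pooled figures favour Dr. Chen. The question is whether to condition on baseline risk score.
The imbalance in baseline risk score arose from how patients were allocated, not from anything the surgeon did; and baseline risk score independently affects the outcome. The pooled gap is confounded — condition on baseline risk score.
Standardising Dr. Chen to the population baseline risk score mix: 0.415·137/521 + 0.585·46/79 = 0.450.

0.45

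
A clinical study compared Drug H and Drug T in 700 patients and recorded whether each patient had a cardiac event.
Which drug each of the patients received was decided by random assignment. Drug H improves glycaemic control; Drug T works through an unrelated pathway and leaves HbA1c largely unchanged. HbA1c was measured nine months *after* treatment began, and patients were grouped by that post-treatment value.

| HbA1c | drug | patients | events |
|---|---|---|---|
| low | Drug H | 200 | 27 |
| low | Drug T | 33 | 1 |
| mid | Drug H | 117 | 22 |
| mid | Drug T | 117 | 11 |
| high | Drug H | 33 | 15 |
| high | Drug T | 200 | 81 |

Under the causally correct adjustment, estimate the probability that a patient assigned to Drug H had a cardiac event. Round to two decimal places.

0.18

HbA1c is downstream of the drug. One should not condition on a consequence of treatment, so the overall rates are the right comparison.
So P(outcome | do(Drug H)) is just the pooled rate for Drug H: 64/350 = 0.183.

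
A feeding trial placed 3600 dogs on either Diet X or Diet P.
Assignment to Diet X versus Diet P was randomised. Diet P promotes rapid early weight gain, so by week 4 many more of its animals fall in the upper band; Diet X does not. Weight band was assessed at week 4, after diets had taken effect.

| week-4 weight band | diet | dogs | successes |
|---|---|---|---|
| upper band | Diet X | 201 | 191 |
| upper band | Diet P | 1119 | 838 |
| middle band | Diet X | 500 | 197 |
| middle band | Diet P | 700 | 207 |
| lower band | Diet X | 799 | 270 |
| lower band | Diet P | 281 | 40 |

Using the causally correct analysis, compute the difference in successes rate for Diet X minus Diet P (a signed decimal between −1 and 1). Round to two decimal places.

-0.08

Week-4 weight band is recorded after the diet and is itself shifted by it — it sits on the causal path from diet to outcome. Conditioning on a mediator would strip out part of the effect we want; the pooled comparison gives the total causal effect.
The causal difference is the pooled difference: 0.439 − 0.517 = -0.078.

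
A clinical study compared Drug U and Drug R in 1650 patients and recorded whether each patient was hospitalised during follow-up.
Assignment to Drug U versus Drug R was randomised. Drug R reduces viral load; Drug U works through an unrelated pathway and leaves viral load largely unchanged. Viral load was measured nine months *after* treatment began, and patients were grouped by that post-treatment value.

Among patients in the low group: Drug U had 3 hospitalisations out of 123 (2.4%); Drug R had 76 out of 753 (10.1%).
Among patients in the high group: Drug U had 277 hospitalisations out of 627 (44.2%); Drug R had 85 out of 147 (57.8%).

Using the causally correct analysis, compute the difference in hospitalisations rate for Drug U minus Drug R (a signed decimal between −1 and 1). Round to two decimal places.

The viral load-specific comparison favours Drug U throughout, but the pooled figures favour Drug R. The question is whether to condition on viral load.
Stratifying would compare drugs among patients the drugs themselves sorted into viral load groups — a form of selection on an intermediate. The unconditioned pooled rates give the total causal effect.
The causal difference is the pooled difference: 0.373 − 0.179 = +0.194.

+0.19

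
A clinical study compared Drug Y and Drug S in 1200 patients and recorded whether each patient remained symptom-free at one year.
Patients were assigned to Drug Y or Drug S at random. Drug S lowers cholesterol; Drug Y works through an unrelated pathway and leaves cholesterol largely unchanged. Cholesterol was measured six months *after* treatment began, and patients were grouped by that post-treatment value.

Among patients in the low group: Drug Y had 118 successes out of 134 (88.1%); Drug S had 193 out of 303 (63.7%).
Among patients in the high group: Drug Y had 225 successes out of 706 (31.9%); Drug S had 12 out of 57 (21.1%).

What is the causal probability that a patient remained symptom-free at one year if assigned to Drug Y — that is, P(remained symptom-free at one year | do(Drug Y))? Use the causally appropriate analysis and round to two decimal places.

0.41

Drug Y is higher inside every cholesterol stratum but Drug S is higher in aggregate. Whether to stratify depends on how cholesterol relates to the drug.
Cholesterol is recorded after the drug and is itself shifted by it — it sits on the causal path from drug to outcome. Conditioning on a mediator would strip out part of the effect we want; the pooled comparison gives the total causal effect.
So P(outcome | do(Drug Y)) is just the pooled rate for Drug Y: 343/840 = 0.408.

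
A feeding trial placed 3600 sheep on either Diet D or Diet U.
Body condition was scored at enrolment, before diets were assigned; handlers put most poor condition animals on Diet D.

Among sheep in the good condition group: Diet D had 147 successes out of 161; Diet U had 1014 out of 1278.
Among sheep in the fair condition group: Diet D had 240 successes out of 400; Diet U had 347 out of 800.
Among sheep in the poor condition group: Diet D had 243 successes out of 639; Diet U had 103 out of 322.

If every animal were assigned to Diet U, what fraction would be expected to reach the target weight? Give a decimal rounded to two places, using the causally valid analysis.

The stratified and pooled comparisons disagree (Diet D wins within each starting body condition; Diet U wins overall), so the answer turns on the causal role of starting body condition.
Starting body condition differs across diets for reasons unrelated to any effect of the diet itself, and it separately predicts the outcome — a classic confounder. We must compare within starting body condition levels.
Standardising Diet U to the population starting body condition mix: 0.400·1014/1278 + 0.333·347/800 + 0.267·103/322 = 0.547.

0.55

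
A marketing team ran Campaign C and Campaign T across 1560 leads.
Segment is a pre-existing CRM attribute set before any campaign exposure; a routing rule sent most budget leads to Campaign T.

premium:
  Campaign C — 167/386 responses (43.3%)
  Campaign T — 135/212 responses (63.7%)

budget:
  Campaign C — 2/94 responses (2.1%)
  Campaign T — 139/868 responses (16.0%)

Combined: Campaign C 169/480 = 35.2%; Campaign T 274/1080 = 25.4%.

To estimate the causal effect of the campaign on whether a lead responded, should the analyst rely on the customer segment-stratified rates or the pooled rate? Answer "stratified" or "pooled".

The customer segment-specific comparison favours Campaign T throughout, but the pooled figures favour Campaign C. The question is whether to condition on customer segment.
Nothing the campaign does changes customer segment; the imbalance is an allocation artefact. With customer segment also predicting the outcome, the pooled figure is confounded, and the within-stratum comparison is the causal one.
Within each level — premium: 43.3% vs 63.7%; budget: 2.1% vs 16.0% — Campaign T is higher every time.

stratified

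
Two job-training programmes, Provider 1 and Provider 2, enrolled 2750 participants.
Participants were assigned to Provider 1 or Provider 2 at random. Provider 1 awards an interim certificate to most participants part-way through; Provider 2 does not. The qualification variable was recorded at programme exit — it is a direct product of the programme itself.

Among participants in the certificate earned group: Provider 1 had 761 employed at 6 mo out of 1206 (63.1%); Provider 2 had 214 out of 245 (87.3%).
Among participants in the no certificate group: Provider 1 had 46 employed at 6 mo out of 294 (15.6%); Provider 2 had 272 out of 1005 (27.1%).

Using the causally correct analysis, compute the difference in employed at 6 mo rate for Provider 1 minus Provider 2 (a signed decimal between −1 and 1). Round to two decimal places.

+0.15

The stratified and pooled comparisons disagree (Provider 2 wins within each qualification attained during the programme; Provider 1 wins overall), so the answer turns on the causal role of qualification attained during the programme.
Qualification attained during the programme is downstream of the programme. One should not condition on a consequence of treatment, so the overall rates are the right comparison.
The causal difference is the pooled difference: 0.538 − 0.389 = +0.149.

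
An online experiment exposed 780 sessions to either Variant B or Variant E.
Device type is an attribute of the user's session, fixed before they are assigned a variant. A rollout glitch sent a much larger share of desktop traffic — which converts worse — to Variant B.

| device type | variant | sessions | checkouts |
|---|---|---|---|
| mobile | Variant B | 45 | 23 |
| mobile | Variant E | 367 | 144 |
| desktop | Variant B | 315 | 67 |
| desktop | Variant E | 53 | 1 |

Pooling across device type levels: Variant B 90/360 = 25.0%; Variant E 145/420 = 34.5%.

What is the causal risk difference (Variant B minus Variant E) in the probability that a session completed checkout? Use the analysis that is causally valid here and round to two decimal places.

Variant B is higher inside every device type stratum but Variant E is higher in aggregate. Whether to stratify depends on how device type relates to the variant.
The imbalance in device type arose from how sessions were allocated, not from anything the variant did; and device type independently affects the outcome. The pooled gap is confounded — condition on device type.
Adjusting over the population distribution of device type: 0.528·(0.511−0.392) + 0.472·(0.213−0.019) = +0.154.

+0.15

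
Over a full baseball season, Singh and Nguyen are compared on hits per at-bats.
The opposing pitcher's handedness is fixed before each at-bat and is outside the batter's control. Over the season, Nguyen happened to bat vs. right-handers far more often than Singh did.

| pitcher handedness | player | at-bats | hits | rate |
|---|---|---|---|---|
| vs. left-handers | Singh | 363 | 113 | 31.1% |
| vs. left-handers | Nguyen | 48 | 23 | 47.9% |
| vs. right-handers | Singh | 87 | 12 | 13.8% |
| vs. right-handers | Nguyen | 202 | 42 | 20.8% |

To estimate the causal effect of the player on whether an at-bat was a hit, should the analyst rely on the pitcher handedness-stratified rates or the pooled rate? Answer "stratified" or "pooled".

Nguyen is higher inside every pitcher handedness stratum but Singh is higher in aggregate. Whether to stratify depends on how pitcher handedness relates to the player.
Pitcher handedness satisfies the back-door criterion: it is not a descendant of the player, and it blocks the spurious path from player to outcome. Adjusting for it (i.e., using the within-pitcher handedness rates) gives the causal effect.
Within each level — vs. left-handers: 31.1% vs 47.9%; vs. right-handers: 13.8% vs 20.8% — Nguyen is higher every time.

stratified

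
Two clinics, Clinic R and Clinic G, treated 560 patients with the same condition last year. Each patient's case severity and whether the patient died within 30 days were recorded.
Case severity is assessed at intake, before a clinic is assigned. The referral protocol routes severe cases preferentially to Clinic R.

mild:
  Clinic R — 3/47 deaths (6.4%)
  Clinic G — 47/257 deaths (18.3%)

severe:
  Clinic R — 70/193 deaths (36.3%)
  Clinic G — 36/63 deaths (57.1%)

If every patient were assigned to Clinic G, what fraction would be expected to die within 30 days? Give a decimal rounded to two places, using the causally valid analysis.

0.36

Within every case severity level Clinic R has the lower rate, yet pooled Clinic G does — Simpson's reversal.
Case severity is set before the clinic has any effect — it is not caused by the clinic — and it independently drives the outcome. That makes it a confounder, so the causal comparison is within case severity levels.
Standardising Clinic G to the population case severity mix: 0.543·47/257 + 0.457·36/63 = 0.361.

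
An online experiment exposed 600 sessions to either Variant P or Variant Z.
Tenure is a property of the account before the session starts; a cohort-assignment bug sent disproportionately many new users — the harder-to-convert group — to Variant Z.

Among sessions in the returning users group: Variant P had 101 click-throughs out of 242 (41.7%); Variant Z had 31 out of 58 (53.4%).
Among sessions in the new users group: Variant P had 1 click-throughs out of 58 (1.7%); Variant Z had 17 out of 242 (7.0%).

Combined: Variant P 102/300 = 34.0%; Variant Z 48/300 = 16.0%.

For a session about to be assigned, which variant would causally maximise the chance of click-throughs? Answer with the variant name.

Variant Z

The imbalance in user tenure arose from how sessions were allocated, not from anything the variant did; and user tenure independently affects the outcome. The pooled gap is confounded — condition on user tenure.
Within each level — returning users: 41.7% vs 53.4%; new users: 1.7% vs 7.0% — Variant Z is higher every time.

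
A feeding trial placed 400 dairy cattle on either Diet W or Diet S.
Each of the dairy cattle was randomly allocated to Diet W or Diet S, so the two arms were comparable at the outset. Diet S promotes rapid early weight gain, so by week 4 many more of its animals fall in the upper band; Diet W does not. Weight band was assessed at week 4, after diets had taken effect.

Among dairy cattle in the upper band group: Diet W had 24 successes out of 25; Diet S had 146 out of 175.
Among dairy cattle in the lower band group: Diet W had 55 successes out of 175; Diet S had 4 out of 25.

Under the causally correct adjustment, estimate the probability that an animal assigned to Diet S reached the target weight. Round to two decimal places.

The stratified and pooled comparisons disagree (Diet W wins within each week-4 weight band; Diet S wins overall), so the answer turns on the causal role of week-4 weight band.
Because the diet influences week-4 weight band, week-4 weight band is a post-treatment mediator, not a confounder. Stratifying on it would bias the estimate; the causal effect is the crude pooled difference.
So P(outcome | do(Diet S)) is just the pooled rate for Diet S: 150/200 = 0.750.

0.75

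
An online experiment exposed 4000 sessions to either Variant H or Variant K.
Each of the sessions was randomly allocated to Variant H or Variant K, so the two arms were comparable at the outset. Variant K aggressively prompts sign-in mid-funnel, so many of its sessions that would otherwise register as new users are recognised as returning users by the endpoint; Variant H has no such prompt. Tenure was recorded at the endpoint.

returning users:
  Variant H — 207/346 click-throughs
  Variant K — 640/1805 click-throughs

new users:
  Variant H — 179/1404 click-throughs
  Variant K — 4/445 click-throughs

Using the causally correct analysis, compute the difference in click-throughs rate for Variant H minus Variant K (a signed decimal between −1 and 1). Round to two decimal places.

The user tenure-specific comparison favours Variant H throughout, but the pooled figures favour Variant K. The question is whether to condition on user tenure.
User tenure is recorded after the variant and is itself shifted by it — it sits on the causal path from variant to outcome. Conditioning on a mediator would strip out part of the effect we want; the pooled comparison gives the total causal effect.
The causal difference is the pooled difference: 0.221 − 0.286 = -0.066.

-0.07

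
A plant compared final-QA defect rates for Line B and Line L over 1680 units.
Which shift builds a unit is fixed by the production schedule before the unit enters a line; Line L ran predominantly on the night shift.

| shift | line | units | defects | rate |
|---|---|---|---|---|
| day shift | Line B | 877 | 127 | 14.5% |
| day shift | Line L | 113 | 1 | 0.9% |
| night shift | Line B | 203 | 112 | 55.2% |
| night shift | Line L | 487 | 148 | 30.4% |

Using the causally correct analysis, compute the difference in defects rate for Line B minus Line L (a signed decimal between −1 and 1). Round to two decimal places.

Shift is set before the line has any effect — it is not caused by the line — and it independently drives the outcome. That makes it a confounder, so the causal comparison is within shift levels.
Adjusting over the population distribution of shift: 0.589·(0.145−0.009) + 0.411·(0.552−0.304) = +0.182.

+0.18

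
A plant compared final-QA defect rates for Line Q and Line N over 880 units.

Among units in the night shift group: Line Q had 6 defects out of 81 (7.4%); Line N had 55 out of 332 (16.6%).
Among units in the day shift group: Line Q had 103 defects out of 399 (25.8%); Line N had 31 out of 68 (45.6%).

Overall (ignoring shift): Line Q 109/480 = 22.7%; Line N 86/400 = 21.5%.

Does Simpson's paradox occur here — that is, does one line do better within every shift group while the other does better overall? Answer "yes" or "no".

Within each shift level (night shift 7.4% vs 16.6%; day shift 25.8% vs 45.6%), Line Q has the lower rate every time. Pooled: 22.7% vs 21.5% — Line N has the lower rate overall. The two comparisons disagree.

yes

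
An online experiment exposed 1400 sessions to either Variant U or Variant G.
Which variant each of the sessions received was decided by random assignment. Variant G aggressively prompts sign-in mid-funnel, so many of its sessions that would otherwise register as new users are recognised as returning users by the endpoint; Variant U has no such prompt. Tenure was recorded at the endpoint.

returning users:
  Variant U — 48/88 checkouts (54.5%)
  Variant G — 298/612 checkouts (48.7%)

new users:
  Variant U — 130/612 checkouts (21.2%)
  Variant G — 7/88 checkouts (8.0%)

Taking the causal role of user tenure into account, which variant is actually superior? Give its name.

The user tenure-specific comparison favours Variant U throughout, but the pooled figures favour Variant G. The question is whether to condition on user tenure.
Stratifying would compare variants among sessions the variants themselves sorted into user tenure groups — a form of selection on an intermediate. The unconditioned pooled rates give the total causal effect.
Pooled: Variant U 25.4% vs Variant G 43.6%; Variant G is higher overall.

Variant G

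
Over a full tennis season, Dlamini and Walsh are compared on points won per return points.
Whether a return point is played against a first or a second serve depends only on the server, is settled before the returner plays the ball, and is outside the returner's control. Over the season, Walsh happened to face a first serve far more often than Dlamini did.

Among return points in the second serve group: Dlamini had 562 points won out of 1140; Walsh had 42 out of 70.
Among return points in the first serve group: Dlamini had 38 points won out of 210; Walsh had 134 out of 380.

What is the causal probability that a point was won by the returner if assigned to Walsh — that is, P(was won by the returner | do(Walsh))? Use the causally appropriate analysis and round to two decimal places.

0.52

The imbalance in serve type arose from how return points were allocated, not from anything the player did; and serve type independently affects the outcome. The pooled gap is confounded — condition on serve type.
Standardising Walsh to the population serve type mix: 0.672·42/70 + 0.328·134/380 = 0.519.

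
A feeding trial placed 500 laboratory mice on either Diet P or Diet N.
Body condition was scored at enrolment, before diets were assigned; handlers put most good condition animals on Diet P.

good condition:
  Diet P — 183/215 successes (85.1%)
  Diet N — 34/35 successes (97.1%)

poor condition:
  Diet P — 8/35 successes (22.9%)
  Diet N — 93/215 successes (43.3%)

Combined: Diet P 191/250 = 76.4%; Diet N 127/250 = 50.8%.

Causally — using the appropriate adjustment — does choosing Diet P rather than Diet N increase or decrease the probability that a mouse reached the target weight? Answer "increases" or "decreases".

decreases

Since starting body condition is a pre-existing factor (not a product of the diet) and it affects the outcome on its own, it is a confounder. The stratified rates, not the pooled rate, identify the causal effect.
Within each level — good condition: 85.1% vs 97.1%; poor condition: 22.9% vs 43.3% — Diet N is higher every time.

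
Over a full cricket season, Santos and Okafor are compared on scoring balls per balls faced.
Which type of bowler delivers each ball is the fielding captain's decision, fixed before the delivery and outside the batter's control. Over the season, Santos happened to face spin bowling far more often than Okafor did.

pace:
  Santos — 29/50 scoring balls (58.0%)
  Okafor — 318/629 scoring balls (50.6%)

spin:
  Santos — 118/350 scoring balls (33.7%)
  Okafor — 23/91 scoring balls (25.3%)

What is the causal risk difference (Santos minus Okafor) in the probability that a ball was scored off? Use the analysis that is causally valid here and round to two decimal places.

+0.08

Within every bowling type level Santos has the higher rate, yet pooled Okafor does — Simpson's reversal.
The imbalance in bowling type arose from how balls faced were allocated, not from anything the player did; and bowling type independently affects the outcome. The pooled gap is confounded — condition on bowling type.
Adjusting over the population distribution of bowling type: 0.606·(0.580−0.506) + 0.394·(0.337−0.253) = +0.078.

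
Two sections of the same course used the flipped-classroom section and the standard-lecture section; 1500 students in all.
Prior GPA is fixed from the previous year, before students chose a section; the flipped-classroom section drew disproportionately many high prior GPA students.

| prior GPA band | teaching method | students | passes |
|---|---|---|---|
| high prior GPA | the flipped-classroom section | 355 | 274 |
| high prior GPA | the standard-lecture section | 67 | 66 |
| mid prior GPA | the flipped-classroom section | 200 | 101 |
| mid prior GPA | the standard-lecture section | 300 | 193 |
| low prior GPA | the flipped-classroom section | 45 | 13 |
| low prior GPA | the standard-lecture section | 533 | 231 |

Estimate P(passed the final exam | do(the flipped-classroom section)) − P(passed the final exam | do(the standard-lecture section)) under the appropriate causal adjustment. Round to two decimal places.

-0.16

The stratified and pooled comparisons disagree (the standard-lecture section wins within each prior GPA band; the flipped-classroom section wins overall), so the answer turns on the causal role of prior GPA band.
Here prior GPA band is a common cause — it drives both which teaching method a case falls under and the outcome. The crude comparison mixes populations; the stratum-specific rates are the causally relevant ones.
Adjusting over the population distribution of prior GPA band: 0.281·(0.772−0.985) + 0.333·(0.505−0.643) + 0.385·(0.289−0.433) = -0.162.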